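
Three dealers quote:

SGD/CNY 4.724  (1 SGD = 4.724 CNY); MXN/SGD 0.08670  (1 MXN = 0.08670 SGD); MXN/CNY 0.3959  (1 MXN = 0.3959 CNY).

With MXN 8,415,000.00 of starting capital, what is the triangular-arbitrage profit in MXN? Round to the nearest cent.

Profitable loop is MXN → SGD → CNY → MXN:
MXN 8,415,000.00 × 0.08670 = SGD 729,580.50
SGD 729,580.50 × 4.724 = CNY 3,446,538.28
CNY 3,446,538.28 ÷ 0.3959 = MXN 8,705,577.88
Profit = MXN 8,705,577.88 − MXN 8,415,000.00

Profit: MXN 290,577.88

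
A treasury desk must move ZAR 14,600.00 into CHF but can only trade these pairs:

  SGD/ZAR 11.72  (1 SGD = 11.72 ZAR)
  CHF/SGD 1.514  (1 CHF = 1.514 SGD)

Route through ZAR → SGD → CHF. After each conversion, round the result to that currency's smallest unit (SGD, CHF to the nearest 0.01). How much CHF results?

CHF 822.81

ZAR 14,600.00 ÷ 11.72 = SGD 1,245.73
SGD 1,245.73 ÷ 1.514 = CHF 822.81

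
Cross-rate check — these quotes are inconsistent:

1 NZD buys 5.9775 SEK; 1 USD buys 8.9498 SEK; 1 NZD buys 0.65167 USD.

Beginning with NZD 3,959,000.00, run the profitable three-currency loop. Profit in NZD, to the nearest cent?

Profit: NZD 98,551.38

Profitable loop is NZD → SEK → USD → NZD:
NZD 3,959,000.00 × 5.9775 = SEK 23,664,922.50
SEK 23,664,922.50 ÷ 8.9498 = USD 2,644,184.51
USD 2,644,184.51 ÷ 0.65167 = NZD 4,057,551.38
Profit = NZD 4,057,551.38 − NZD 3,959,000.00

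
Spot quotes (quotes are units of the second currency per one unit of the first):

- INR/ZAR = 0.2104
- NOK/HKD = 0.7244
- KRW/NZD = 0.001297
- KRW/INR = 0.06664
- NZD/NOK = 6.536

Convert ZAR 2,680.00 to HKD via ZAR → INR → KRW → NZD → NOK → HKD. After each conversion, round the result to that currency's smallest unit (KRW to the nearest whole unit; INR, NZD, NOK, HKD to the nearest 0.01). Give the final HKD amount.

ZAR 2,680.00 ÷ 0.2104 = INR 12,737.64
INR 12,737.64 ÷ 0.06664 = KRW 191,141
KRW 191,141 × 0.001297 = NZD 247.91
NZD 247.91 × 6.536 = NOK 1,620.34
NOK 1,620.34 × 0.7244 = HKD 1,173.77

HKD 1,173.77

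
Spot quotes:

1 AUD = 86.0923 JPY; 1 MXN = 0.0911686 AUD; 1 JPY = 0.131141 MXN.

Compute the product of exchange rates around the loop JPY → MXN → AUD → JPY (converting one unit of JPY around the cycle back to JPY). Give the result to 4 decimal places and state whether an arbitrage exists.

1.0293 (arbitrage exists)

Around JPY → MXN → AUD → JPY: 1 × 0.131141 × 0.0911686 × 86.0923 = 1.029314
Product > 1; profitable direction is JPY → MXN → AUD → JPY.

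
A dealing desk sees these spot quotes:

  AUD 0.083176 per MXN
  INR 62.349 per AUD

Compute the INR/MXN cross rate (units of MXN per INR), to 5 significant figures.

INR/MXN = 0.19283

1 INR ÷ 62.349 = 0.0160387 AUD
0.0160387 AUD ÷ 0.083176 = 0.192829 MXN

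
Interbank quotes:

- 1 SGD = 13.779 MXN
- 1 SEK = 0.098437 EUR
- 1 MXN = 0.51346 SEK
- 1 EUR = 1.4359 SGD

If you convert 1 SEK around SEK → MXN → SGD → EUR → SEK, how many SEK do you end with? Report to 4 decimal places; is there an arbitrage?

1.0000 (no arbitrage)

Around SEK → MXN → SGD → EUR → SEK: 1 ÷ 0.51346 ÷ 13.779 ÷ 1.4359 ÷ 0.098437 = 0.999984
Product ≈ 1 (deviation 0.002%, within rounding noise).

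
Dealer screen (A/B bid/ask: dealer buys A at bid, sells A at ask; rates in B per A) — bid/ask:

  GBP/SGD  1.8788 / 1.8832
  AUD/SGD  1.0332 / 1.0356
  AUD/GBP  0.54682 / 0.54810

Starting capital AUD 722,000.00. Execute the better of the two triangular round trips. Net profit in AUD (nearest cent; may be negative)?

Best loop AUD → SGD → GBP → AUD:
AUD 722,000.00 × 1.0332 (sell AUD at bid) = SGD 745,970.40
SGD 745,970.40 ÷ 1.8832 (buy GBP at ask) = GBP 396,118.52
GBP 396,118.52 ÷ 0.54810 (buy AUD at ask) = AUD 722,712.14

Net profit: AUD 712.14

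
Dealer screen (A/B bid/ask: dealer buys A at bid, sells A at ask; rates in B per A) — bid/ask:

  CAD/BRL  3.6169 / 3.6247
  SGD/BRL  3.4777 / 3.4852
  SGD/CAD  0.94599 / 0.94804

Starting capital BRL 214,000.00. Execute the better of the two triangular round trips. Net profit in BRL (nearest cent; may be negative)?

Best loop BRL → CAD → SGD → BRL:
BRL 214,000.00 ÷ 3.6247 (buy CAD at ask) = CAD 59,039.37
CAD 59,039.37 ÷ 0.94804 (buy SGD at ask) = SGD 62,275.19
SGD 62,275.19 × 3.4777 (sell SGD at bid) = BRL 216,574.42

Net profit: BRL 2,574.42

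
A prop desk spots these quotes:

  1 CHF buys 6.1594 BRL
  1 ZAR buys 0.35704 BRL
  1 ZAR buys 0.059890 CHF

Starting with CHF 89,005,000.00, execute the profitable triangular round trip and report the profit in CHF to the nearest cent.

Profit: CHF 2,953,155.69

Profitable loop is CHF → BRL → ZAR → CHF:
CHF 89,005,000.00 × 6.1594 = BRL 548,217,397.00
BRL 548,217,397.00 ÷ 0.35704 = ZAR 1,535,450,921.47
ZAR 1,535,450,921.47 × 0.059890 = CHF 91,958,155.69
Profit = CHF 91,958,155.69 − CHF 89,005,000.00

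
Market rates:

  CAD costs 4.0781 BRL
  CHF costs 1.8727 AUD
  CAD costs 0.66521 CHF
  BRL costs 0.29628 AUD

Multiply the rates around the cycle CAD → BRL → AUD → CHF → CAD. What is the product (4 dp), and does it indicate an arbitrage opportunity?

Around CAD → BRL → AUD → CHF → CAD: 1 × 4.0781 × 0.29628 ÷ 1.8727 ÷ 0.66521 = 0.969914
Product < 1; profitable direction is CAD → CHF → AUD → BRL → CAD.

0.9699 (arbitrage exists)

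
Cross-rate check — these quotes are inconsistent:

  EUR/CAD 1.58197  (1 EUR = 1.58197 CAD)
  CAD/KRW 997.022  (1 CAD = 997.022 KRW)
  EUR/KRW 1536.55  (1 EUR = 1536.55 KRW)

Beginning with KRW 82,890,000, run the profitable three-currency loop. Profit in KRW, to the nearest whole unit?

Profitable loop is KRW → EUR → CAD → KRW:
KRW 82,890,000 ÷ 1536.55 = EUR 53,945.53
EUR 53,945.53 × 1.58197 = CAD 85,340.21
CAD 85,340.21 × 997.022 = KRW 85,086,063
Profit = KRW 85,086,063 − KRW 82,890,000

Profit: KRW 2,196,063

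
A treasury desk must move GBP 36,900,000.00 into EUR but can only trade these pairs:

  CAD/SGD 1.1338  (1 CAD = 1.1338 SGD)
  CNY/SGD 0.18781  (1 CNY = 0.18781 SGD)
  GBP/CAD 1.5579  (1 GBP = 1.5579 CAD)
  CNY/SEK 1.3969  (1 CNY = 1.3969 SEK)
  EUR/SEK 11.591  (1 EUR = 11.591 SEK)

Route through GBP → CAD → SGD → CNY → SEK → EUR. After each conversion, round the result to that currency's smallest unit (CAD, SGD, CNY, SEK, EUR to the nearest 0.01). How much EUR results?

EUR 41,824,243.56

GBP 36,900,000.00 × 1.5579 = CAD 57,486,510.00
CAD 57,486,510.00 × 1.1338 = SGD 65,178,205.04
SGD 65,178,205.04 ÷ 0.18781 = CNY 347,043,315.27
CNY 347,043,315.27 × 1.3969 = SEK 484,784,807.10
SEK 484,784,807.10 ÷ 11.591 = EUR 41,824,243.56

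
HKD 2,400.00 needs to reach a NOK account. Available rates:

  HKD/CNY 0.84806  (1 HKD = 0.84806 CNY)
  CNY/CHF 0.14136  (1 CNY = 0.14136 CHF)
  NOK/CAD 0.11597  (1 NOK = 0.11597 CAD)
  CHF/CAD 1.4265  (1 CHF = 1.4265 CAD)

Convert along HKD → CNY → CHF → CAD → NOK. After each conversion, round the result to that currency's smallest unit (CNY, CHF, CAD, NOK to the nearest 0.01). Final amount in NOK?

HKD 2,400.00 × 0.84806 = CNY 2,035.34
CNY 2,035.34 × 0.14136 = CHF 287.72
CHF 287.72 × 1.4265 = CAD 410.43
CAD 410.43 ÷ 0.11597 = NOK 3,539.10

NOK 3,539.10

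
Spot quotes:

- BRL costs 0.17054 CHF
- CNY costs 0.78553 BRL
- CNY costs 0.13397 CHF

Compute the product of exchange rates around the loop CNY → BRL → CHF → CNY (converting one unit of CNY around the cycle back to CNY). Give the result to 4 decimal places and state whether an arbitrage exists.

Around CNY → BRL → CHF → CNY: 1 × 0.78553 × 0.17054 ÷ 0.13397 = 0.999957
Product ≈ 1 (deviation 0.004%, within rounding noise).

1.0000 (no arbitrage)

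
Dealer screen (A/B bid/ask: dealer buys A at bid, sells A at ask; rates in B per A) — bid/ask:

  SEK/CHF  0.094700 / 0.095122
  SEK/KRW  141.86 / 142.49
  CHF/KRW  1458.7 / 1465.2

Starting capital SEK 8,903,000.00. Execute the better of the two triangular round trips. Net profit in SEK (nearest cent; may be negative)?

Net profit: SEK 158,882.90

Best loop SEK → KRW → CHF → SEK:
SEK 8,903,000.00 × 141.86 (sell SEK at bid) = KRW 1,262,979,580
KRW 1,262,979,580 ÷ 1465.2 (buy CHF at ask) = CHF 861,984.43
CHF 861,984.43 ÷ 0.095122 (buy SEK at ask) = SEK 9,061,882.90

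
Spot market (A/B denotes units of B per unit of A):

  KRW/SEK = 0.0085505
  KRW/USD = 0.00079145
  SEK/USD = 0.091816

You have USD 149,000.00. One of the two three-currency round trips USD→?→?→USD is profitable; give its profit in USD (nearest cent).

Profit: USD 1,210.35

Profitable loop is USD → SEK → KRW → USD:
USD 149,000.00 ÷ 0.091816 = SEK 1,622,810.84
SEK 1,622,810.84 ÷ 0.0085505 = KRW 189,791,338
KRW 189,791,338 × 0.00079145 = USD 150,210.35
Profit = USD 150,210.35 − USD 149,000.00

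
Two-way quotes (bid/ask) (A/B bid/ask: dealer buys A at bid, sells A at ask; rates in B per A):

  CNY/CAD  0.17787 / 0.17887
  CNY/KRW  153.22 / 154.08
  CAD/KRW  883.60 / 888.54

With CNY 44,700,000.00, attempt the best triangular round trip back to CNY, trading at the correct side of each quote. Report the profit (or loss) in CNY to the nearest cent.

Best loop CNY → CAD → KRW → CNY:
CNY 44,700,000.00 × 0.17787 (sell CNY at bid) = CAD 7,950,789.00
CAD 7,950,789.00 × 883.60 (sell CAD at bid) = KRW 7,025,317,160
KRW 7,025,317,160 ÷ 154.08 (buy CNY at ask) = CNY 45,595,256.75

Net profit: CNY 895,256.75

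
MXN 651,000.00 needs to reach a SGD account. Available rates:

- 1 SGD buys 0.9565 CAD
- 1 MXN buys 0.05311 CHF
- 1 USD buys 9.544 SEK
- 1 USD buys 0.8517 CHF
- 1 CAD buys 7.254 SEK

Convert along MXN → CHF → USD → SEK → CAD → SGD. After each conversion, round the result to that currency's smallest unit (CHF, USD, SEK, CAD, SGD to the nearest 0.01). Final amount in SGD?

MXN 651,000.00 × 0.05311 = CHF 34,574.61
CHF 34,574.61 ÷ 0.8517 = USD 40,594.82
USD 40,594.82 × 9.544 = SEK 387,436.96
SEK 387,436.96 ÷ 7.254 = CAD 53,410.11
CAD 53,410.11 ÷ 0.9565 = SGD 55,839.11

SGD 55,839.11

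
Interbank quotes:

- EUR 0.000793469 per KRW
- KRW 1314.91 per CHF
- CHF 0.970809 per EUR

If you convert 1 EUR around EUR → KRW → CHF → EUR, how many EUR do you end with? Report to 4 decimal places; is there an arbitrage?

0.9873 (arbitrage exists)

Around EUR → KRW → CHF → EUR: 1 ÷ 0.000793469 ÷ 1314.91 ÷ 0.970809 = 0.987280
Product < 1; profitable direction is EUR → CHF → KRW → EUR.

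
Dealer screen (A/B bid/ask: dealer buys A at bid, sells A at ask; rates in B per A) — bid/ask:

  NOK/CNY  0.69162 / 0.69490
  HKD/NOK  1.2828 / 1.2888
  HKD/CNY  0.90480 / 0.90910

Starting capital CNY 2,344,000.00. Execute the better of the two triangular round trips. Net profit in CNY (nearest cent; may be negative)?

Net profit: CNY 24,112.66

Best loop CNY → NOK → HKD → CNY:
CNY 2,344,000.00 ÷ 0.69490 (buy NOK at ask) = NOK 3,373,147.22
NOK 3,373,147.22 ÷ 1.2888 (buy HKD at ask) = HKD 2,617,277.48
HKD 2,617,277.48 × 0.90480 (sell HKD at bid) = CNY 2,368,112.66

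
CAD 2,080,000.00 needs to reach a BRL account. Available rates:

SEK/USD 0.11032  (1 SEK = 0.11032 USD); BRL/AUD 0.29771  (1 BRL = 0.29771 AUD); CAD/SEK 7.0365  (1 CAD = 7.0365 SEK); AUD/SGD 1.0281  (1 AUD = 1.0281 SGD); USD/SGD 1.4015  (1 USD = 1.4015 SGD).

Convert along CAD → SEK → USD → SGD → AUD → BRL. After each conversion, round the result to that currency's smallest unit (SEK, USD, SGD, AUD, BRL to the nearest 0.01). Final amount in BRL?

BRL 7,393,304.59

CAD 2,080,000.00 × 7.0365 = SEK 14,635,920.00
SEK 14,635,920.00 × 0.11032 = USD 1,614,634.69
USD 1,614,634.69 × 1.4015 = SGD 2,262,910.52
SGD 2,262,910.52 ÷ 1.0281 = AUD 2,201,060.71
AUD 2,201,060.71 ÷ 0.29771 = BRL 7,393,304.59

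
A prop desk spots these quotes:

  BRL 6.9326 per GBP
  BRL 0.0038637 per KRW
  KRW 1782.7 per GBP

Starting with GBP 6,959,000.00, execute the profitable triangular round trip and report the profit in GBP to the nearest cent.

Profit: GBP 45,244.81

Profitable loop is GBP → BRL → KRW → GBP:
GBP 6,959,000.00 × 6.9326 = BRL 48,243,963.40
BRL 48,243,963.40 ÷ 0.0038637 = KRW 12,486,467,221
KRW 12,486,467,221 ÷ 1782.7 = GBP 7,004,244.81
Profit = GBP 7,004,244.81 − GBP 6,959,000.00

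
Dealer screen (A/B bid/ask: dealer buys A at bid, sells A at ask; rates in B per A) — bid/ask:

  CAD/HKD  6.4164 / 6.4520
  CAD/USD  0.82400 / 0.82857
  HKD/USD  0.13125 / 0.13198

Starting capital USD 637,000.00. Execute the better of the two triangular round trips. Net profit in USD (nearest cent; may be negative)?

Net profit: USD 10,442.15

Best loop USD → CAD → HKD → USD:
USD 637,000.00 ÷ 0.82857 (buy CAD at ask) = CAD 768,794.43
CAD 768,794.43 × 6.4164 (sell CAD at bid) = HKD 4,932,892.57
HKD 4,932,892.57 × 0.13125 (sell HKD at bid) = USD 647,442.15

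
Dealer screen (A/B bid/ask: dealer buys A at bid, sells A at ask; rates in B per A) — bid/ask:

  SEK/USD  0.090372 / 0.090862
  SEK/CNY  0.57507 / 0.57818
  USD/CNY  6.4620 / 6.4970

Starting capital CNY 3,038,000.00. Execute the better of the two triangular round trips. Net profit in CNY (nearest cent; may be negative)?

Net profit: CNY 30,495.93

Best loop CNY → SEK → USD → CNY:
CNY 3,038,000.00 ÷ 0.57818 (buy SEK at ask) = SEK 5,254,419.04
SEK 5,254,419.04 × 0.090372 (sell SEK at bid) = USD 474,852.36
USD 474,852.36 × 6.4620 (sell USD at bid) = CNY 3,068,495.93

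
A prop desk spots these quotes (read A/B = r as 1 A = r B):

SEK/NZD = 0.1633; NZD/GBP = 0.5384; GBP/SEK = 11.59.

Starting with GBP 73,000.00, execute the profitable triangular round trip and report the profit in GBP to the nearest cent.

Profit: GBP 1,387.08

Profitable loop is GBP → SEK → NZD → GBP:
GBP 73,000.00 × 11.59 = SEK 846,070.00
SEK 846,070.00 × 0.1633 = NZD 138,163.23
NZD 138,163.23 × 0.5384 = GBP 74,387.08
Profit = GBP 74,387.08 − GBP 73,000.00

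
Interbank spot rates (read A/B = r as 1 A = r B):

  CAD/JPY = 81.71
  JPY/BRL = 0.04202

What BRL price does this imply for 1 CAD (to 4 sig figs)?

1 CAD × 81.71 = 81.71 JPY
81.71 JPY × 0.04202 = 3.43345 BRL

CAD/BRL = 3.433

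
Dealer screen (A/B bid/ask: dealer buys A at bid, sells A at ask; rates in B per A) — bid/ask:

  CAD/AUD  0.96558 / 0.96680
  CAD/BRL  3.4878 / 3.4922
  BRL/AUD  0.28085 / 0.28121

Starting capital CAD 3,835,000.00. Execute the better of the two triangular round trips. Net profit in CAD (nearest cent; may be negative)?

Best loop CAD → BRL → AUD → CAD:
CAD 3,835,000.00 × 3.4878 (sell CAD at bid) = BRL 13,375,713.00
BRL 13,375,713.00 × 0.28085 (sell BRL at bid) = AUD 3,756,569.00
AUD 3,756,569.00 ÷ 0.96680 (buy CAD at ask) = CAD 3,885,569.92

Net profit: CAD 50,569.92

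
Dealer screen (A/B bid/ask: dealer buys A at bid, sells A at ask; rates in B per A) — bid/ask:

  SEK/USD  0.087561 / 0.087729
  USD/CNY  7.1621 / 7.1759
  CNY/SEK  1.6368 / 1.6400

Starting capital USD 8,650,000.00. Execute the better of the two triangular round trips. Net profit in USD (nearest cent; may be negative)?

Best loop USD → CNY → SEK → USD:
USD 8,650,000.00 × 7.1621 (sell USD at bid) = CNY 61,952,165.00
CNY 61,952,165.00 × 1.6368 (sell CNY at bid) = SEK 101,403,303.67
SEK 101,403,303.67 × 0.087561 (sell SEK at bid) = USD 8,878,974.67

Net profit: USD 228,974.67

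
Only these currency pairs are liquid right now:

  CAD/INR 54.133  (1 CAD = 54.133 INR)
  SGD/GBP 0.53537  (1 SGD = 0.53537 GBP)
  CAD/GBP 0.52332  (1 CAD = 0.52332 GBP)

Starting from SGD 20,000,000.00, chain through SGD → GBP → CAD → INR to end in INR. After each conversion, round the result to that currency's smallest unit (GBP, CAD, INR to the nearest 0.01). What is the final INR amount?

SGD 20,000,000.00 × 0.53537 = GBP 10,707,400.00
GBP 10,707,400.00 ÷ 0.52332 = CAD 20,460,521.29
CAD 20,460,521.29 × 54.133 = INR 1,107,589,398.99

INR 1,107,589,398.99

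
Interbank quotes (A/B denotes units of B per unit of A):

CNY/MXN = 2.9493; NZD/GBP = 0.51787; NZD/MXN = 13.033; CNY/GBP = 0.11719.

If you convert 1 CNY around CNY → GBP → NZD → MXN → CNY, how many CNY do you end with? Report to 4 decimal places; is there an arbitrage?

Around CNY → GBP → NZD → MXN → CNY: 1 × 0.11719 ÷ 0.51787 × 13.033 ÷ 2.9493 = 0.999989
Product ≈ 1 (deviation 0.001%, within rounding noise).

1.0000 (no arbitrage)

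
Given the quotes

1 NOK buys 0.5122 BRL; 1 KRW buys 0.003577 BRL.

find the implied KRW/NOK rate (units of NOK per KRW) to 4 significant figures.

KRW/NOK = 0.006984

1 KRW × 0.003577 = 0.003577 BRL
0.003577 BRL ÷ 0.5122 = 0.0069836 NOK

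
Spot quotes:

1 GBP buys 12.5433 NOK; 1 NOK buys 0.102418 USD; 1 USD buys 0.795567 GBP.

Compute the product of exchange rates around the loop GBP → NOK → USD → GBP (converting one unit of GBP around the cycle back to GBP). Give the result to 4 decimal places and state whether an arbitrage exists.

Around GBP → NOK → USD → GBP: 1 × 12.5433 × 0.102418 × 0.795567 = 1.022033
Product > 1; profitable direction is GBP → NOK → USD → GBP.

1.0220 (arbitrage exists)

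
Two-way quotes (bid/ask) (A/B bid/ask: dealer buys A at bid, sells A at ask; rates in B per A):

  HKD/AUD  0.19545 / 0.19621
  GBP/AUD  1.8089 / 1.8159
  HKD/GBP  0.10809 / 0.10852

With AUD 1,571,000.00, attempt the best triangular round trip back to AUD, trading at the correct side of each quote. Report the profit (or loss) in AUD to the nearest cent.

Best loop AUD → HKD → GBP → AUD:
AUD 1,571,000.00 ÷ 0.19621 (buy HKD at ask) = HKD 8,006,727.49
HKD 8,006,727.49 × 0.10809 (sell HKD at bid) = GBP 865,447.17
GBP 865,447.17 × 1.8089 (sell GBP at bid) = AUD 1,565,507.39

Net result: AUD -5,492.61 (no profitable arbitrage after spreads)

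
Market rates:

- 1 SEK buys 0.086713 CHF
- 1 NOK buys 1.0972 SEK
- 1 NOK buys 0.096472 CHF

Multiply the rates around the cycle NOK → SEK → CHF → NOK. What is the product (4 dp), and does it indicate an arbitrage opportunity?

0.9862 (arbitrage exists)

Around NOK → SEK → CHF → NOK: 1 × 1.0972 × 0.086713 ÷ 0.096472 = 0.986208
Product < 1; profitable direction is NOK → CHF → SEK → NOK.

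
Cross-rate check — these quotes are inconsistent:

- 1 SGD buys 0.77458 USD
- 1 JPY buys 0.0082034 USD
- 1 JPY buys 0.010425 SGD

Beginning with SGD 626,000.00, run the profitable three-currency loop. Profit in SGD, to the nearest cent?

Profit: SGD 9,954.26

Profitable loop is SGD → JPY → USD → SGD:
SGD 626,000.00 ÷ 0.010425 = JPY 60,047,962
JPY 60,047,962 × 0.0082034 = USD 492,597.45
USD 492,597.45 ÷ 0.77458 = SGD 635,954.26
Profit = SGD 635,954.26 − SGD 626,000.00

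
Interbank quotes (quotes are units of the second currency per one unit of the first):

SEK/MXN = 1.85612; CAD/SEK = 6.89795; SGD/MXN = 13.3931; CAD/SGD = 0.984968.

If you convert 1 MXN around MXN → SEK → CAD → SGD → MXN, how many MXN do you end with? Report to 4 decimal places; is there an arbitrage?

1.0303 (arbitrage exists)

Around MXN → SEK → CAD → SGD → MXN: 1 ÷ 1.85612 ÷ 6.89795 × 0.984968 × 13.3931 = 1.030332
Product > 1; profitable direction is MXN → SEK → CAD → SGD → MXN.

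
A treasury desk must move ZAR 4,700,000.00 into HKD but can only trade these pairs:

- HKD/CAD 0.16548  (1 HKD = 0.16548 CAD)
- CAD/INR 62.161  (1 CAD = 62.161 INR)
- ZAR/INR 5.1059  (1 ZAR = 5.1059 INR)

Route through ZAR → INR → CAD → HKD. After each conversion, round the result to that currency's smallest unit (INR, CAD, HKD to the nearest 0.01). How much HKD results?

ZAR 4,700,000.00 × 5.1059 = INR 23,997,730.00
INR 23,997,730.00 ÷ 62.161 = CAD 386,057.66
CAD 386,057.66 ÷ 0.16548 = HKD 2,332,956.61

HKD 2,332,956.61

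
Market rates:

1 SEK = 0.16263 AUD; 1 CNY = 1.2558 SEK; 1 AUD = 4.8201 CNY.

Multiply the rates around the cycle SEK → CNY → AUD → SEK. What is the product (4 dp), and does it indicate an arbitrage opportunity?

1.0158 (arbitrage exists)

Around SEK → CNY → AUD → SEK: 1 ÷ 1.2558 ÷ 4.8201 ÷ 0.16263 = 1.015834
Product > 1; profitable direction is SEK → CNY → AUD → SEK.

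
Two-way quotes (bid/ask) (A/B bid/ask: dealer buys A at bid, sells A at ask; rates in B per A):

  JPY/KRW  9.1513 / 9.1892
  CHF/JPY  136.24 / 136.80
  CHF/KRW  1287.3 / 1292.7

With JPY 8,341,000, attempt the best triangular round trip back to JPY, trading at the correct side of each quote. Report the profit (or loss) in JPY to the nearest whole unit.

Net profit: JPY 200,499

Best loop JPY → CHF → KRW → JPY:
JPY 8,341,000 ÷ 136.80 (buy CHF at ask) = CHF 60,972.22
CHF 60,972.22 × 1287.3 (sell CHF at bid) = KRW 78,489,542
KRW 78,489,542 ÷ 9.1892 (buy JPY at ask) = JPY 8,541,499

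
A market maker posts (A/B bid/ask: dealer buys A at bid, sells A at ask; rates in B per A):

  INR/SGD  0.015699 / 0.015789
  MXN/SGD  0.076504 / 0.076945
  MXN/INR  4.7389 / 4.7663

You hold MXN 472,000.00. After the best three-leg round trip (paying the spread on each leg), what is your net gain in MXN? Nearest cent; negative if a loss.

Net profit: MXN 7,833.03

Best loop MXN → SGD → INR → MXN:
MXN 472,000.00 × 0.076504 (sell MXN at bid) = SGD 36,109.89
SGD 36,109.89 ÷ 0.015789 (buy INR at ask) = INR 2,287,028.18
INR 2,287,028.18 ÷ 4.7663 (buy MXN at ask) = MXN 479,833.03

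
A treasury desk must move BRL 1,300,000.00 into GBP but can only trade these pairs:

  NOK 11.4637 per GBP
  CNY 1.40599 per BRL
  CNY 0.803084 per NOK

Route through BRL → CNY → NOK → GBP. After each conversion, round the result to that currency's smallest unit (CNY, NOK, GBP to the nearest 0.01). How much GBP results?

BRL 1,300,000.00 × 1.40599 = CNY 1,827,787.00
CNY 1,827,787.00 ÷ 0.803084 = NOK 2,275,959.92
NOK 2,275,959.92 ÷ 11.4637 = GBP 198,536.24

GBP 198,536.24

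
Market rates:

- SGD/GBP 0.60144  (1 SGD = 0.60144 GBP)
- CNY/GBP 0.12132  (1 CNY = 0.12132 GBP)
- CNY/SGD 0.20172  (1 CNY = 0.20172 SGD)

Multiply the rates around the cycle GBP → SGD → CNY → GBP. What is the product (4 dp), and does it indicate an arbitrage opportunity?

1.0000 (no arbitrage)

Around GBP → SGD → CNY → GBP: 1 ÷ 0.60144 ÷ 0.20172 × 0.12132 = 0.999980
Product ≈ 1 (deviation 0.002%, within rounding noise).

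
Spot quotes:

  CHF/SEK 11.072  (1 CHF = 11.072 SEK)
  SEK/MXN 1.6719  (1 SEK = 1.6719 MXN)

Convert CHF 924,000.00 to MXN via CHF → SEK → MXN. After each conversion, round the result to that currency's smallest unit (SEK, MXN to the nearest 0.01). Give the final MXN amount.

CHF 924,000.00 × 11.072 = SEK 10,230,528.00
SEK 10,230,528.00 × 1.6719 = MXN 17,104,419.76

MXN 17,104,419.76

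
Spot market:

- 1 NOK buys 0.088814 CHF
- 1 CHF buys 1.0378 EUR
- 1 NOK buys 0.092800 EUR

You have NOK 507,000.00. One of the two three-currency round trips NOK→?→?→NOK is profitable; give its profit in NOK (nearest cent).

Profitable loop is NOK → EUR → CHF → NOK:
NOK 507,000.00 × 0.092800 = EUR 47,049.60
EUR 47,049.60 ÷ 1.0378 = CHF 45,335.90
CHF 45,335.90 ÷ 0.088814 = NOK 510,458.97
Profit = NOK 510,458.97 − NOK 507,000.00

Profit: NOK 3,458.97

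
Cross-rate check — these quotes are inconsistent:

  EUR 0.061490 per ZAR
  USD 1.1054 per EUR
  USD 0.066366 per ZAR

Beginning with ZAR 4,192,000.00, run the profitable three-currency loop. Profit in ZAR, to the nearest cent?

Profitable loop is ZAR → EUR → USD → ZAR:
ZAR 4,192,000.00 × 0.061490 = EUR 257,766.08
EUR 257,766.08 × 1.1054 = USD 284,934.62
USD 284,934.62 ÷ 0.066366 = ZAR 4,293,382.53
Profit = ZAR 4,293,382.53 − ZAR 4,192,000.00

Profit: ZAR 101,382.53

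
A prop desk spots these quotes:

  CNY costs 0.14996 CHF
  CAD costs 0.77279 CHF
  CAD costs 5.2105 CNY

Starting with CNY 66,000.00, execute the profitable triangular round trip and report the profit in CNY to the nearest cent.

Profit: CNY 732.48

Profitable loop is CNY → CHF → CAD → CNY:
CNY 66,000.00 × 0.14996 = CHF 9,897.36
CHF 9,897.36 ÷ 0.77279 = CAD 12,807.31
CAD 12,807.31 × 5.2105 = CNY 66,732.48
Profit = CNY 66,732.48 − CNY 66,000.00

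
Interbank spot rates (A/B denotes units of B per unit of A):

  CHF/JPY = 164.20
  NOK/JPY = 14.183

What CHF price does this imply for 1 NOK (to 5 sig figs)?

1 NOK × 14.183 = 14.183 JPY
14.183 JPY ÷ 164.20 = 0.0863764 CHF

NOK/CHF = 0.086376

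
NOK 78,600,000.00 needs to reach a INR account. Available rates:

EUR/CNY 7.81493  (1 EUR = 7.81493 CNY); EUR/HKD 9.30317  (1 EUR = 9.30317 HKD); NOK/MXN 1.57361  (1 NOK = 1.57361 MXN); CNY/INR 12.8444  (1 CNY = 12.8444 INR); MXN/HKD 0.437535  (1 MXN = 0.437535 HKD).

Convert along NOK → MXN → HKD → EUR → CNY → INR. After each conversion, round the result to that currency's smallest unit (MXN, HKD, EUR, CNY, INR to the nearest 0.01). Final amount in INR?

INR 583,902,600.74

NOK 78,600,000.00 × 1.57361 = MXN 123,685,746.00
MXN 123,685,746.00 × 0.437535 = HKD 54,116,842.88
HKD 54,116,842.88 ÷ 9.30317 = EUR 5,817,032.57
EUR 5,817,032.57 × 7.81493 = CNY 45,459,702.34
CNY 45,459,702.34 × 12.8444 = INR 583,902,600.74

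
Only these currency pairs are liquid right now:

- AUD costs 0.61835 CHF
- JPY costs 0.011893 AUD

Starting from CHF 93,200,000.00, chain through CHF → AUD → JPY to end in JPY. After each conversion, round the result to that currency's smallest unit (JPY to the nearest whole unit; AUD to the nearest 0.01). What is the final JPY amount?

JPY 12,673,312,047

CHF 93,200,000.00 ÷ 0.61835 = AUD 150,723,700.17
AUD 150,723,700.17 ÷ 0.011893 = JPY 12,673,312,047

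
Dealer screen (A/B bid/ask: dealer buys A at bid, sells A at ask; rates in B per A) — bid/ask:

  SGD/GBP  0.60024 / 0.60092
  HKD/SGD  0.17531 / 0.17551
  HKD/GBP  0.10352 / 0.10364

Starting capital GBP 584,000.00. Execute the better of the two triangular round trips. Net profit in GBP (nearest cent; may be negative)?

Best loop GBP → HKD → SGD → GBP:
GBP 584,000.00 ÷ 0.10364 (buy HKD at ask) = HKD 5,634,890.00
HKD 5,634,890.00 × 0.17531 (sell HKD at bid) = SGD 987,852.57
SGD 987,852.57 × 0.60024 (sell SGD at bid) = GBP 592,948.62

Net profit: GBP 8,948.62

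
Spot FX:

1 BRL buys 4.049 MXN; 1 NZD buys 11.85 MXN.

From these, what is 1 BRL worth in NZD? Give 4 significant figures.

1 BRL × 4.049 = 4.049 MXN
4.049 MXN ÷ 11.85 = 0.341688 NZD

BRL/NZD = 0.3417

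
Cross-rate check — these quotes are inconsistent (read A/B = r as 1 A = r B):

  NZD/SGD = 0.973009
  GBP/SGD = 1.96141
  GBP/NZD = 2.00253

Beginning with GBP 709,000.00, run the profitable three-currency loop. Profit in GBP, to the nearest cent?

Profit: GBP 4,704.99

Profitable loop is GBP → SGD → NZD → GBP:
GBP 709,000.00 × 1.96141 = SGD 1,390,639.69
SGD 1,390,639.69 ÷ 0.973009 = NZD 1,429,215.65
NZD 1,429,215.65 ÷ 2.00253 = GBP 713,704.99
Profit = GBP 713,704.99 − GBP 709,000.00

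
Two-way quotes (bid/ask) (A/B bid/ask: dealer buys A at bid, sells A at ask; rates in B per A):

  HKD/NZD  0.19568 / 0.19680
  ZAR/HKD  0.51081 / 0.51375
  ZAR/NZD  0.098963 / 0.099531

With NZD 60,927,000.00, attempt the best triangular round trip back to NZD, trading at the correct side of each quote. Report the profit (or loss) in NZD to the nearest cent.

Best loop NZD → ZAR → HKD → NZD:
NZD 60,927,000.00 ÷ 0.099531 (buy ZAR at ask) = ZAR 612,140,941.01
ZAR 612,140,941.01 × 0.51081 (sell ZAR at bid) = HKD 312,687,714.08
HKD 312,687,714.08 × 0.19568 (sell HKD at bid) = NZD 61,186,731.89

Net profit: NZD 259,731.89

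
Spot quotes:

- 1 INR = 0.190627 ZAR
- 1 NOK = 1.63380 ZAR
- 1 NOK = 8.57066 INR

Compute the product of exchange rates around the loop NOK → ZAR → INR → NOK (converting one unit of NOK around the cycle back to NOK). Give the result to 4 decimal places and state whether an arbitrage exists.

1.0000 (no arbitrage)

Around NOK → ZAR → INR → NOK: 1 × 1.63380 ÷ 0.190627 ÷ 8.57066 = 1.000000
Product ≈ 1 (deviation 0.000%, within rounding noise).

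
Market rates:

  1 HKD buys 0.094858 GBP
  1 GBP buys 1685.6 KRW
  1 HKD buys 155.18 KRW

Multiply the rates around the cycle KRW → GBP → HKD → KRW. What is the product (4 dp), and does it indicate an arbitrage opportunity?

0.9705 (arbitrage exists)

Around KRW → GBP → HKD → KRW: 1 ÷ 1685.6 ÷ 0.094858 × 155.18 = 0.970526
Product < 1; profitable direction is KRW → HKD → GBP → KRW.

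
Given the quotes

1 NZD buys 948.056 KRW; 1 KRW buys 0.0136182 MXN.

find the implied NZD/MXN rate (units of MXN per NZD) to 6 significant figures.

1 NZD × 948.056 = 948.056 KRW
948.056 KRW × 0.0136182 = 12.9108 MXN

NZD/MXN = 12.9108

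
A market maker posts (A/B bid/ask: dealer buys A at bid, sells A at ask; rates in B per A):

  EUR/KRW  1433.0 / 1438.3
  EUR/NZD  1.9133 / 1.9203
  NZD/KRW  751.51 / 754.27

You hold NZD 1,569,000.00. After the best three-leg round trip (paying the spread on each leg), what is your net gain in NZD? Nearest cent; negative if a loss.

Best loop NZD → KRW → EUR → NZD:
NZD 1,569,000.00 × 751.51 (sell NZD at bid) = KRW 1,179,119,190
KRW 1,179,119,190 ÷ 1438.3 (buy EUR at ask) = EUR 819,800.59
EUR 819,800.59 × 1.9133 (sell EUR at bid) = NZD 1,568,524.47

Net result: NZD -475.53 (no profitable arbitrage after spreads)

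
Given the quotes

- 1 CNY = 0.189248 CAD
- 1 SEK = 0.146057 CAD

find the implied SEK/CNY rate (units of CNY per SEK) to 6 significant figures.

SEK/CNY = 0.771776

1 SEK × 0.146057 = 0.146057 CAD
0.146057 CAD ÷ 0.189248 = 0.771776 CNY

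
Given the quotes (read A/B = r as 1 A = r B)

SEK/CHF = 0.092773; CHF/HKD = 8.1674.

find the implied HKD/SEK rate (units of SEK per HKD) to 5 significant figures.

1 HKD ÷ 8.1674 = 0.122438 CHF
0.122438 CHF ÷ 0.092773 = 1.31976 SEK

HKD/SEK = 1.3198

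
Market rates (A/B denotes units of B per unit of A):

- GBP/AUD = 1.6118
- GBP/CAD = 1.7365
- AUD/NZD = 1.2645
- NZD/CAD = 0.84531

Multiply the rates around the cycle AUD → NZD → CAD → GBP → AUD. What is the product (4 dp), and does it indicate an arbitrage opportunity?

Around AUD → NZD → CAD → GBP → AUD: 1 × 1.2645 × 0.84531 ÷ 1.7365 × 1.6118 = 0.992136
Product < 1; profitable direction is AUD → GBP → CAD → NZD → AUD.

0.9921 (arbitrage exists)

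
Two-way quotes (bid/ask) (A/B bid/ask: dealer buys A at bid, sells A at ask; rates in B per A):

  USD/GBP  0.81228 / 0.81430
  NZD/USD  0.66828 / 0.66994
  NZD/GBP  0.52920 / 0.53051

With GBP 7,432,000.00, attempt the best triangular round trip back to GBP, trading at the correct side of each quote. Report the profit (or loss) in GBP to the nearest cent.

Best loop GBP → NZD → USD → GBP:
GBP 7,432,000.00 ÷ 0.53051 (buy NZD at ask) = NZD 14,009,161.00
NZD 14,009,161.00 × 0.66828 (sell NZD at bid) = USD 9,362,042.11
USD 9,362,042.11 × 0.81228 (sell USD at bid) = GBP 7,604,599.57

Net profit: GBP 172,599.57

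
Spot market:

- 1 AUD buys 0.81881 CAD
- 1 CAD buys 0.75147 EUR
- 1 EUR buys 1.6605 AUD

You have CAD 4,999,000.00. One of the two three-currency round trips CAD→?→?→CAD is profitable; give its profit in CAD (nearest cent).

Profit: CAD 108,599.10

Profitable loop is CAD → EUR → AUD → CAD:
CAD 4,999,000.00 × 0.75147 = EUR 3,756,598.53
EUR 3,756,598.53 × 1.6605 = AUD 6,237,831.86
AUD 6,237,831.86 × 0.81881 = CAD 5,107,599.10
Profit = CAD 5,107,599.10 − CAD 4,999,000.00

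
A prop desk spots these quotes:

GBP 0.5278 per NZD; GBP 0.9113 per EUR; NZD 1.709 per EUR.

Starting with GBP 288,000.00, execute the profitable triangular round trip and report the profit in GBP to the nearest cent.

Profitable loop is GBP → NZD → EUR → GBP:
GBP 288,000.00 ÷ 0.5278 = NZD 545,661.24
NZD 545,661.24 ÷ 1.709 = EUR 319,286.86
EUR 319,286.86 × 0.9113 = GBP 290,966.11
Profit = GBP 290,966.11 − GBP 288,000.00

Profit: GBP 2,966.11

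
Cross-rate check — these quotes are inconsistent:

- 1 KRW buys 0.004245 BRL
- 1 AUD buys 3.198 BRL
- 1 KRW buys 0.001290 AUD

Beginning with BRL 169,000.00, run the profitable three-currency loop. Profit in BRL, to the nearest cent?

Profitable loop is BRL → AUD → KRW → BRL:
BRL 169,000.00 ÷ 3.198 = AUD 52,845.53
AUD 52,845.53 ÷ 0.001290 = KRW 40,965,526
KRW 40,965,526 × 0.004245 = BRL 173,898.66
Profit = BRL 173,898.66 − BRL 169,000.00

Profit: BRL 4,898.66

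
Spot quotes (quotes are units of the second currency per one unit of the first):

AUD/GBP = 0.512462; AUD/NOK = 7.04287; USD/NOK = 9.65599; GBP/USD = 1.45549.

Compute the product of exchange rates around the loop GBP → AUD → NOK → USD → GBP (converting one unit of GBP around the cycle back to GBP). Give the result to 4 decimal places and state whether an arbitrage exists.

0.9779 (arbitrage exists)

Around GBP → AUD → NOK → USD → GBP: 1 ÷ 0.512462 × 7.04287 ÷ 9.65599 ÷ 1.45549 = 0.977872
Product < 1; profitable direction is GBP → USD → NOK → AUD → GBP.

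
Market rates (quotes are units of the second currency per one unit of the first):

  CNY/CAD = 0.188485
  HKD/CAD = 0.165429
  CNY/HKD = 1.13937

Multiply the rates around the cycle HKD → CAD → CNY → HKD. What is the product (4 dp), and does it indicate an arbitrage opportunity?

1.0000 (no arbitrage)

Around HKD → CAD → CNY → HKD: 1 × 0.165429 ÷ 0.188485 × 1.13937 = 0.999999
Product ≈ 1 (deviation 0.000%, within rounding noise).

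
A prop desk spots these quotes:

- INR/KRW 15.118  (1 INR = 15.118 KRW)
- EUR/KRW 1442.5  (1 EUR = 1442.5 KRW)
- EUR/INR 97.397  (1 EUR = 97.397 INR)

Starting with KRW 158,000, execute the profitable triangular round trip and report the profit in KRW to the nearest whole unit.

Profitable loop is KRW → EUR → INR → KRW:
KRW 158,000 ÷ 1442.5 = EUR 109.53
EUR 109.53 × 97.397 = INR 10,668.09
INR 10,668.09 × 15.118 = KRW 161,280
Profit = KRW 161,280 − KRW 158,000

Profit: KRW 3,280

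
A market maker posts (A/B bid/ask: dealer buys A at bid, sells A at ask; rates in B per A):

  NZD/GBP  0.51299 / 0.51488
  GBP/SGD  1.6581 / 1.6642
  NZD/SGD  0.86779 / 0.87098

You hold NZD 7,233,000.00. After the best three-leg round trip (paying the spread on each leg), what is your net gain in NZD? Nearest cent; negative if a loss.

Best loop NZD → SGD → GBP → NZD:
NZD 7,233,000.00 × 0.86779 (sell NZD at bid) = SGD 6,276,725.07
SGD 6,276,725.07 ÷ 1.6642 (buy GBP at ask) = GBP 3,771,617.04
GBP 3,771,617.04 ÷ 0.51488 (buy NZD at ask) = NZD 7,325,235.07

Net profit: NZD 92,235.07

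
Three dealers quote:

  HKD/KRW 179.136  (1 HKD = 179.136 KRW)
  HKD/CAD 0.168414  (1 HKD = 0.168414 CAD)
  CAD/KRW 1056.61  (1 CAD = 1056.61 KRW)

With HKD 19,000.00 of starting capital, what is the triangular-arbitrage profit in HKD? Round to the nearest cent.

Profitable loop is HKD → KRW → CAD → HKD:
HKD 19,000.00 × 179.136 = KRW 3,403,584
KRW 3,403,584 ÷ 1056.61 = CAD 3,221.23
CAD 3,221.23 ÷ 0.168414 = HKD 19,126.86
Profit = HKD 19,126.86 − HKD 19,000.00

Profit: HKD 126.86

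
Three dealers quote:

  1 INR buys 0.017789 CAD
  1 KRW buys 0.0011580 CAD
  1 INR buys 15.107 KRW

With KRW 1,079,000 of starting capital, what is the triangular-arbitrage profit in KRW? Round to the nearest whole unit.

Profit: KRW 18,201

Profitable loop is KRW → INR → CAD → KRW:
KRW 1,079,000 ÷ 15.107 = INR 71,423.84
INR 71,423.84 × 0.017789 = CAD 1,270.56
CAD 1,270.56 ÷ 0.0011580 = KRW 1,097,201
Profit = KRW 1,097,201 − KRW 1,079,000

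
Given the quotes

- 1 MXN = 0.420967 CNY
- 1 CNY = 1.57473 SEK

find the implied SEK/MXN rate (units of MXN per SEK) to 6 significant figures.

1 SEK ÷ 1.57473 = 0.635029 CNY
0.635029 CNY ÷ 0.420967 = 1.5085 MXN

SEK/MXN = 1.50850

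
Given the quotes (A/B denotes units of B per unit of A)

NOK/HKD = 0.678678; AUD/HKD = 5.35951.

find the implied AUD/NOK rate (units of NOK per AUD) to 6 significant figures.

1 AUD × 5.35951 = 5.35951 HKD
5.35951 HKD ÷ 0.678678 = 7.89699 NOK

AUD/NOK = 7.89699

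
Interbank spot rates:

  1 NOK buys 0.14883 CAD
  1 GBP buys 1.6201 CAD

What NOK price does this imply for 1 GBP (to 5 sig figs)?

GBP/NOK = 10.886

1 GBP × 1.6201 = 1.6201 CAD
1.6201 CAD ÷ 0.14883 = 10.8856 NOK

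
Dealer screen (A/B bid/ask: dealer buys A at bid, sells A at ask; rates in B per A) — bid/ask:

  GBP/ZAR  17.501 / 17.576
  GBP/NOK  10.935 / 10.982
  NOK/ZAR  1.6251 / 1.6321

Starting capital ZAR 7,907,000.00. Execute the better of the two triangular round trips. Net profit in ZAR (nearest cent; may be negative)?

Net profit: ZAR 87,486.48

Best loop ZAR → GBP → NOK → ZAR:
ZAR 7,907,000.00 ÷ 17.576 (buy GBP at ask) = GBP 449,874.83
GBP 449,874.83 × 10.935 (sell GBP at bid) = NOK 4,919,381.26
NOK 4,919,381.26 × 1.6251 (sell NOK at bid) = ZAR 7,994,486.48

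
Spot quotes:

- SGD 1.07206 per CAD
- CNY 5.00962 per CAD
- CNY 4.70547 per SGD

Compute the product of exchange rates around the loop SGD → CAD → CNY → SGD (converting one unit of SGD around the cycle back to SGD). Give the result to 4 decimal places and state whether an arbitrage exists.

0.9931 (arbitrage exists)

Around SGD → CAD → CNY → SGD: 1 ÷ 1.07206 × 5.00962 ÷ 4.70547 = 0.993076
Product < 1; profitable direction is SGD → CNY → CAD → SGD.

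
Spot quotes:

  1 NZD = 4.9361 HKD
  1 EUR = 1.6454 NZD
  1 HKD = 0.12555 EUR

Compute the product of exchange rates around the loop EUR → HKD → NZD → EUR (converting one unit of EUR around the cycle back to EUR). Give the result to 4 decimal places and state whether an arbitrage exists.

0.9807 (arbitrage exists)

Around EUR → HKD → NZD → EUR: 1 ÷ 0.12555 ÷ 4.9361 ÷ 1.6454 = 0.980681
Product < 1; profitable direction is EUR → NZD → HKD → EUR.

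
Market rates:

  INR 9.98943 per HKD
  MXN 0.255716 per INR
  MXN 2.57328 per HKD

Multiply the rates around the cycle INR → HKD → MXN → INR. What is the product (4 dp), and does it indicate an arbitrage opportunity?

1.0074 (arbitrage exists)

Around INR → HKD → MXN → INR: 1 ÷ 9.98943 × 2.57328 ÷ 0.255716 = 1.007369
Product > 1; profitable direction is INR → HKD → MXN → INR.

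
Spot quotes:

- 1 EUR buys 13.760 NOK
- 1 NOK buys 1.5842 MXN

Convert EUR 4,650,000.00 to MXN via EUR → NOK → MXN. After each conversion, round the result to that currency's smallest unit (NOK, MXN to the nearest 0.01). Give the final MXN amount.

MXN 101,363,452.80

EUR 4,650,000.00 × 13.760 = NOK 63,984,000.00
NOK 63,984,000.00 × 1.5842 = MXN 101,363,452.80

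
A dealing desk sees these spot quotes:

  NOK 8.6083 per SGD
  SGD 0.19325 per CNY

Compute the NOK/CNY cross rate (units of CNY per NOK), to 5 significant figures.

1 NOK ÷ 8.6083 = 0.116167 SGD
0.116167 SGD ÷ 0.19325 = 0.601123 CNY

NOK/CNY = 0.60112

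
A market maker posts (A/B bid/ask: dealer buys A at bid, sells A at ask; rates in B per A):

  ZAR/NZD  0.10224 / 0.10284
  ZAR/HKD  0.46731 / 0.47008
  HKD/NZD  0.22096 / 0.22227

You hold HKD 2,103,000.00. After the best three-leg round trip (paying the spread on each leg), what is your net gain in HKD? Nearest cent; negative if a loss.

Best loop HKD → NZD → ZAR → HKD:
HKD 2,103,000.00 × 0.22096 (sell HKD at bid) = NZD 464,678.88
NZD 464,678.88 ÷ 0.10284 (buy ZAR at ask) = ZAR 4,518,464.41
ZAR 4,518,464.41 × 0.46731 (sell ZAR at bid) = HKD 2,111,523.60

Net profit: HKD 8,523.60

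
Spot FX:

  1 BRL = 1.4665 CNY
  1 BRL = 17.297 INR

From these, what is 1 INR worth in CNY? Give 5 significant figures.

INR/CNY = 0.084783

1 INR ÷ 17.297 = 0.0578135 BRL
0.0578135 BRL × 1.4665 = 0.0847835 CNY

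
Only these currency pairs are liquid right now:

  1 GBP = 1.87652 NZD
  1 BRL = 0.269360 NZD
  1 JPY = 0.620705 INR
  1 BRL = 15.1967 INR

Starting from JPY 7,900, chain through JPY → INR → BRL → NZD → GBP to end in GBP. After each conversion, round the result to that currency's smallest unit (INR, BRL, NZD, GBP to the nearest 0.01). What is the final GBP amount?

JPY 7,900 × 0.620705 = INR 4,903.57
INR 4,903.57 ÷ 15.1967 = BRL 322.67
BRL 322.67 × 0.269360 = NZD 86.91
NZD 86.91 ÷ 1.87652 = GBP 46.31

GBP 46.31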